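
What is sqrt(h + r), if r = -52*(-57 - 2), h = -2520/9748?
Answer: sqrt(18219221582)/2437 ≈ 55.387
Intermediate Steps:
h = -630/2437 (h = -2520*1/9748 = -630/2437 ≈ -0.25851)
r = 3068 (r = -52*(-59) = 3068)
sqrt(h + r) = sqrt(-630/2437 + 3068) = sqrt(7476086/2437) = sqrt(18219221582)/2437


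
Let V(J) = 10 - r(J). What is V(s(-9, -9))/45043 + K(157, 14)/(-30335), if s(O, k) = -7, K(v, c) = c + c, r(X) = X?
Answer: -745509/1366379405 ≈ -0.00054561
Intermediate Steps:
K(v, c) = 2*c
V(J) = 10 - J
V(s(-9, -9))/45043 + K(157, 14)/(-30335) = (10 - 1*(-7))/45043 + (2*14)/(-30335) = (10 + 7)*(1/45043) + 28*(-1/30335) = 17*(1/45043) - 28/30335 = 17/45043 - 28/30335 = -745509/1366379405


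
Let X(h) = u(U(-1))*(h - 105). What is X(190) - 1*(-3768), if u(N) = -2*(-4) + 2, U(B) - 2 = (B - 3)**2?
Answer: 4618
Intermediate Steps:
U(B) = 2 + (-3 + B)**2 (U(B) = 2 + (B - 3)**2 = 2 + (-3 + B)**2)
u(N) = 10 (u(N) = 8 + 2 = 10)
X(h) = -1050 + 10*h (X(h) = 10*(h - 105) = 10*(-105 + h) = -1050 + 10*h)
X(190) - 1*(-3768) = (-1050 + 10*190) - 1*(-3768) = (-1050 + 1900) + 3768 = 850 + 3768 = 4618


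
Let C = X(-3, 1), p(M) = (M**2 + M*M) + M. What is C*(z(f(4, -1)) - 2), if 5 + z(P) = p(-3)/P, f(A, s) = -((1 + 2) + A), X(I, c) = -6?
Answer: 384/7 ≈ 54.857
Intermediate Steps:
p(M) = M + 2*M**2 (p(M) = (M**2 + M**2) + M = 2*M**2 + M = M + 2*M**2)
C = -6
f(A, s) = -3 - A (f(A, s) = -(3 + A) = -3 - A)
z(P) = -5 + 15/P (z(P) = -5 + (-3*(1 + 2*(-3)))/P = -5 + (-3*(1 - 6))/P = -5 + (-3*(-5))/P = -5 + 15/P)
C*(z(f(4, -1)) - 2) = -6*((-5 + 15/(-3 - 1*4)) - 2) = -6*((-5 + 15/(-3 - 4)) - 2) = -6*((-5 + 15/(-7)) - 2) = -6*((-5 + 15*(-1/7)) - 2) = -6*((-5 - 15/7) - 2) = -6*(-50/7 - 2) = -6*(-64/7) = 384/7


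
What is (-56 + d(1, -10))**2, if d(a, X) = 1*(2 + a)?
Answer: 2809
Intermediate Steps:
d(a, X) = 2 + a
(-56 + d(1, -10))**2 = (-56 + (2 + 1))**2 = (-56 + 3)**2 = (-53)**2 = 2809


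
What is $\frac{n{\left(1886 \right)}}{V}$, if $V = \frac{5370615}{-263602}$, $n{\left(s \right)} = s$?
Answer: $- \frac{21615364}{233505} \approx -92.569$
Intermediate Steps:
$V = - \frac{5370615}{263602}$ ($V = 5370615 \left(- \frac{1}{263602}\right) = - \frac{5370615}{263602} \approx -20.374$)
$\frac{n{\left(1886 \right)}}{V} = \frac{1886}{- \frac{5370615}{263602}} = 1886 \left(- \frac{263602}{5370615}\right) = - \frac{21615364}{233505}$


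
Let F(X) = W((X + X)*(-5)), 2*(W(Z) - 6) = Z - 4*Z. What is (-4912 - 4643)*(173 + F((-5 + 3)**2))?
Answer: -2283645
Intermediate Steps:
W(Z) = 6 - 3*Z/2 (W(Z) = 6 + (Z - 4*Z)/2 = 6 + (-3*Z)/2 = 6 - 3*Z/2)
F(X) = 6 + 15*X (F(X) = 6 - 3*(X + X)*(-5)/2 = 6 - 3*2*X*(-5)/2 = 6 - (-15)*X = 6 + 15*X)
(-4912 - 4643)*(173 + F((-5 + 3)**2)) = (-4912 - 4643)*(173 + (6 + 15*(-5 + 3)**2)) = -9555*(173 + (6 + 15*(-2)**2)) = -9555*(173 + (6 + 15*4)) = -9555*(173 + (6 + 60)) = -9555*(173 + 66) = -9555*239 = -2283645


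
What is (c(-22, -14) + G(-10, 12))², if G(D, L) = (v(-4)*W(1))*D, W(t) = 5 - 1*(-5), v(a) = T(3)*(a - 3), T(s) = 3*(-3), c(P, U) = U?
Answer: 39866596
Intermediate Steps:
T(s) = -9
v(a) = 27 - 9*a (v(a) = -9*(a - 3) = -9*(-3 + a) = 27 - 9*a)
W(t) = 10 (W(t) = 5 + 5 = 10)
G(D, L) = 630*D (G(D, L) = ((27 - 9*(-4))*10)*D = ((27 + 36)*10)*D = (63*10)*D = 630*D)
(c(-22, -14) + G(-10, 12))² = (-14 + 630*(-10))² = (-14 - 6300)² = (-6314)² = 39866596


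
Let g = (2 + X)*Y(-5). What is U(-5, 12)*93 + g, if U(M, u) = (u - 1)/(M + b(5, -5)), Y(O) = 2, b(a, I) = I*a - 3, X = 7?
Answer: -13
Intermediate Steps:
b(a, I) = -3 + I*a
U(M, u) = (-1 + u)/(-28 + M) (U(M, u) = (u - 1)/(M + (-3 - 5*5)) = (-1 + u)/(M + (-3 - 25)) = (-1 + u)/(M - 28) = (-1 + u)/(-28 + M))
g = 18 (g = (2 + 7)*2 = 9*2 = 18)
U(-5, 12)*93 + g = ((-1 + 12)/(-28 - 5))*93 + 18 = (11/(-33))*93 + 18 = -1/33*11*93 + 18 = -1/3*93 + 18 = -31 + 18 = -13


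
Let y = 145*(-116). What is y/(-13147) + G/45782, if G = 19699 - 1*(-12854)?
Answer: 1198027531/601895954 ≈ 1.9904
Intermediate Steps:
G = 32553 (G = 19699 + 12854 = 32553)
y = -16820
y/(-13147) + G/45782 = -16820/(-13147) + 32553/45782 = -16820*(-1/13147) + 32553*(1/45782) = 16820/13147 + 32553/45782 = 1198027531/601895954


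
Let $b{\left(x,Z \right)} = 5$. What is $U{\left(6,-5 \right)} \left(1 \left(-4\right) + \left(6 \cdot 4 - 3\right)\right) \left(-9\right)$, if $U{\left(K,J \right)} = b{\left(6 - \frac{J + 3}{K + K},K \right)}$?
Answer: $-765$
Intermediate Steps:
$U{\left(K,J \right)} = 5$
$U{\left(6,-5 \right)} \left(1 \left(-4\right) + \left(6 \cdot 4 - 3\right)\right) \left(-9\right) = 5 \left(1 \left(-4\right) + \left(6 \cdot 4 - 3\right)\right) \left(-9\right) = 5 \left(-4 + \left(24 - 3\right)\right) \left(-9\right) = 5 \left(-4 + 21\right) \left(-9\right) = 5 \cdot 17 \left(-9\right) = 85 \left(-9\right) = -765$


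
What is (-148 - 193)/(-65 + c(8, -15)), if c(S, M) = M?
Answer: 341/80 ≈ 4.2625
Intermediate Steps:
(-148 - 193)/(-65 + c(8, -15)) = (-148 - 193)/(-65 - 15) = -341/(-80) = -341*(-1/80) = 341/80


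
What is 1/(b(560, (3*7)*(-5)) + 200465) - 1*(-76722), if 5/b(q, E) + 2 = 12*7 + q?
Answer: 9874009002912/128698535 ≈ 76722.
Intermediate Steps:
b(q, E) = 5/(82 + q) (b(q, E) = 5/(-2 + (12*7 + q)) = 5/(-2 + (84 + q)) = 5/(82 + q))
1/(b(560, (3*7)*(-5)) + 200465) - 1*(-76722) = 1/(5/(82 + 560) + 200465) - 1*(-76722) = 1/(5/642 + 200465) + 76722 = 1/(128698535/642) + 76722 = 642/128698535 + 76722 = 9874009002912/128698535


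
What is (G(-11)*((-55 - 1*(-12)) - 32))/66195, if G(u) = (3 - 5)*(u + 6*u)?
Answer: -770/4413 ≈ -0.17448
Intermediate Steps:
G(u) = -14*u
(G(-11)*((-55 - 1*(-12)) - 32))/66195 = ((-14*(-11))*((-55 - 1*(-12)) - 32))/66195 = (154*((-55 + 12) - 32))*(1/66195) = (154*(-43 - 32))*(1/66195) = (154*(-75))*(1/66195) = -11550*1/66195 = -770/4413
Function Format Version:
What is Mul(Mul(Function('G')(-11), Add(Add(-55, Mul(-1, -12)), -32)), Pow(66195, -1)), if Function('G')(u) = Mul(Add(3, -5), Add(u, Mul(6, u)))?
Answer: Rational(-770, 4413) ≈ -0.17448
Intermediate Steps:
Function('G')(u) = Mul(-14, u) (Function('G')(u) = Mul(-2, Mul(7, u)) = Mul(-14, u))
Mul(Mul(Function('G')(-11), Add(Add(-55, Mul(-1, -12)), -32)), Pow(66195, -1)) = Mul(Mul(Mul(-14, -11), Add(Add(-55, Mul(-1, -12)), -32)), Pow(66195, -1)) = Mul(Mul(154, Add(Add(-55, 12), -32)), Rational(1, 66195)) = Mul(Mul(154, Add(-43, -32)), Rational(1, 66195)) = Mul(Mul(154, -75), Rational(1, 66195)) = Mul(-11550, Rational(1, 66195)) = Rational(-770, 4413)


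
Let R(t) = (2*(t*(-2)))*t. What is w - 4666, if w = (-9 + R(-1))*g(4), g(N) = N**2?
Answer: -4874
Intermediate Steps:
R(t) = -4*t**2 (R(t) = (2*(-2*t))*t = (-4*t)*t = -4*t**2)
w = -208 (w = (-9 - 4*(-1)**2)*4**2 = (-9 - 4*1)*16 = (-9 - 4)*16 = -13*16 = -208)
w - 4666 = -208 - 4666 = -4874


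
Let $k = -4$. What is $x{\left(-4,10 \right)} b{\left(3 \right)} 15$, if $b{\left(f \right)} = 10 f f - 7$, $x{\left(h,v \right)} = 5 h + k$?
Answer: $-29880$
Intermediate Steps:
$x{\left(h,v \right)} = -4 + 5 h$ ($x{\left(h,v \right)} = 5 h - 4 = -4 + 5 h$)
$b{\left(f \right)} = -7 + 10 f^{2}$ ($b{\left(f \right)} = 10 f^{2} - 7 = -7 + 10 f^{2}$)
$x{\left(-4,10 \right)} b{\left(3 \right)} 15 = \left(-4 + 5 \left(-4\right)\right) \left(-7 + 10 \cdot 3^{2}\right) 15 = \left(-4 - 20\right) \left(-7 + 10 \cdot 9\right) 15 = - 24 \left(-7 + 90\right) 15 = \left(-24\right) 83 \cdot 15 = \left(-1992\right) 15 = -29880$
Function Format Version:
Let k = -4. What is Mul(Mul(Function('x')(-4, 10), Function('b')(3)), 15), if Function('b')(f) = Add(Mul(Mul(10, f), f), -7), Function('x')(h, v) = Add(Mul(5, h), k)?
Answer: -29880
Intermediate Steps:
Function('x')(h, v) = Add(-4, Mul(5, h)) (Function('x')(h, v) = Add(Mul(5, h), -4) = Add(-4, Mul(5, h)))
Function('b')(f) = Add(-7, Mul(10, Pow(f, 2))) (Function('b')(f) = Add(Mul(10, Pow(f, 2)), -7) = Add(-7, Mul(10, Pow(f, 2))))
Mul(Mul(Function('x')(-4, 10), Function('b')(3)), 15) = Mul(Mul(Add(-4, Mul(5, -4)), Add(-7, Mul(10, Pow(3, 2)))), 15) = Mul(Mul(Add(-4, -20), Add(-7, Mul(10, 9))), 15) = Mul(Mul(-24, Add(-7, 90)), 15) = Mul(Mul(-24, 83), 15) = Mul(-1992, 15) = -29880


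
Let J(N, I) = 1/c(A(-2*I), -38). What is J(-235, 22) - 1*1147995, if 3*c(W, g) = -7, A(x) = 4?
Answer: -8035968/7 ≈ -1.1480e+6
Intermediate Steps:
c(W, g) = -7/3 (c(W, g) = (1/3)*(-7) = -7/3)
J(N, I) = -3/7 (J(N, I) = 1/(-7/3) = -3/7)
J(-235, 22) - 1*1147995 = -3/7 - 1*1147995 = -3/7 - 1147995 = -8035968/7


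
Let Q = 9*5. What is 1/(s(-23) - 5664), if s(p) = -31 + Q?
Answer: -1/5650 ≈ -0.00017699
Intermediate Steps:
Q = 45
s(p) = 14 (s(p) = -31 + 45 = 14)
1/(s(-23) - 5664) = 1/(14 - 5664) = 1/(-5650) = -1/5650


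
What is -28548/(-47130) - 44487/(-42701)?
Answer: 552616743/335416355 ≈ 1.6476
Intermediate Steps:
-28548/(-47130) - 44487/(-42701) = -28548*(-1/47130) - 44487*(-1/42701) = 4758/7855 + 44487/42701 = 552616743/335416355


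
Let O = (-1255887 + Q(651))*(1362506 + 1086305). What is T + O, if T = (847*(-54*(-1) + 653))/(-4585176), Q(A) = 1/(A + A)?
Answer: -3060001057158208174481/994983192 ≈ -3.0754e+12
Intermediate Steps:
Q(A) = 1/(2*A)
O = -4004209727816003/1302 (O = (-1255887 + (1/2)/651)*(1362506 + 1086305) = (-1255887 + (1/2)*(1/651))*2448811 = (-1255887 + 1/1302)*2448811 = -1635164873/1302*2448811 = -4004209727816003/1302 ≈ -3.0754e+12)
T = -598829/4585176 (T = (847*(54 + 653))*(-1/4585176) = (847*707)*(-1/4585176) = 598829*(-1/4585176) = -598829/4585176 ≈ -0.13060)
T + O = -598829/4585176 - 4004209727816003/1302 = -3060001057158208174481/994983192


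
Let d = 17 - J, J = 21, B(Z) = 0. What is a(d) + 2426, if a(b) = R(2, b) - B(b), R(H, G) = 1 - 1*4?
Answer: 2423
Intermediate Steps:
R(H, G) = -3 (R(H, G) = 1 - 4 = -3)
d = -4 (d = 17 - 1*21 = 17 - 21 = -4)
a(b) = -3 (a(b) = -3 - 1*0 = -3 + 0 = -3)
a(d) + 2426 = -3 + 2426 = 2423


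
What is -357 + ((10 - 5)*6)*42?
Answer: 903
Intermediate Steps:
-357 + ((10 - 5)*6)*42 = -357 + (5*6)*42 = -357 + 30*42 = -357 + 1260 = 903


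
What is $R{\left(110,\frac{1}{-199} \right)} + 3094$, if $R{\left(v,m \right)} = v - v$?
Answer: $3094$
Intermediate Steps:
$R{\left(v,m \right)} = 0$
$R{\left(110,\frac{1}{-199} \right)} + 3094 = 0 + 3094 = 3094$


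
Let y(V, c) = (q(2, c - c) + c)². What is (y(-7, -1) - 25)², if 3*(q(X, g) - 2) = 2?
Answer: 40000/81 ≈ 493.83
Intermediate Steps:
q(X, g) = 8/3 (q(X, g) = 2 + (⅓)*2 = 2 + ⅔ = 8/3)
y(V, c) = (8/3 + c)²
(y(-7, -1) - 25)² = ((8 + 3*(-1))²/9 - 25)² = ((8 - 3)²/9 - 25)² = ((⅑)*5² - 25)² = ((⅑)*25 - 25)² = (25/9 - 25)² = (-200/9)² = 40000/81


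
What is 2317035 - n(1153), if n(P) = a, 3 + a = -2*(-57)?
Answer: 2316924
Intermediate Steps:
a = 111 (a = -3 - 2*(-57) = -3 + 114 = 111)
n(P) = 111
2317035 - n(1153) = 2317035 - 1*111 = 2317035 - 111 = 2316924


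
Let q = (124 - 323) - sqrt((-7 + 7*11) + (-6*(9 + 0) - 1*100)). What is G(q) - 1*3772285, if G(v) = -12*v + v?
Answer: -3770096 + 22*I*sqrt(21) ≈ -3.7701e+6 + 100.82*I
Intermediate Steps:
q = -199 - 2*I*sqrt(21) (q = -199 - sqrt((-7 + 77) + (-6*9 - 100)) = -199 - sqrt(70 + (-54 - 100)) = -199 - sqrt(70 - 154) = -199 - sqrt(-84) = -199 - 2*I*sqrt(21) ≈ -199.0 - 9.1651*I)
G(v) = -11*v
G(q) - 1*3772285 = -11*(-199 - 2*I*sqrt(21)) - 1*3772285 = (2189 + 22*I*sqrt(21)) - 3772285 = -3770096 + 22*I*sqrt(21)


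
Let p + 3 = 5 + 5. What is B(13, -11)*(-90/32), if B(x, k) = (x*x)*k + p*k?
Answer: 5445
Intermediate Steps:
p = 7 (p = -3 + (5 + 5) = -3 + 10 = 7)
B(x, k) = 7*k + k*x² (B(x, k) = (x*x)*k + 7*k = x²*k + 7*k = k*x² + 7*k = 7*k + k*x²)
B(13, -11)*(-90/32) = (-11*(7 + 13²))*(-90/32) = (-11*(7 + 169))*(-90*1/32) = -11*176*(-45/16) = -1936*(-45/16) = 5445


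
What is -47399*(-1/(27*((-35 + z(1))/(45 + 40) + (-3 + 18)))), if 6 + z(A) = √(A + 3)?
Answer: 4028915/33372 ≈ 120.73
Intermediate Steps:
z(A) = -6 + √(3 + A) (z(A) = -6 + √(A + 3) = -6 + √(3 + A))
-47399*(-1/(27*((-35 + z(1))/(45 + 40) + (-3 + 18)))) = -47399*(-1/(27*((-35 + (-6 + √(3 + 1)))/(45 + 40) + (-3 + 18)))) = -47399*(-1/(27*((-35 + (-6 + √4))/85 + 15))) = -47399*(-1/(27*((-35 + (-6 + 2))*(1/85) + 15))) = -47399*(-1/(27*((-35 - 4)*(1/85) + 15))) = -47399*(-1/(27*(-39*1/85 + 15))) = -47399*(-1/(27*(-39/85 + 15))) = -47399/((1236/85)*(-27)) = -47399/(-33372/85) = -47399*(-85/33372) = 4028915/33372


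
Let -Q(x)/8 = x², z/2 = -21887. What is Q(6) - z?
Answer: 43486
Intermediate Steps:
z = -43774 (z = 2*(-21887) = -43774)
Q(x) = -8*x²
Q(6) - z = -8*6² - 1*(-43774) = -8*36 + 43774 = -288 + 43774 = 43486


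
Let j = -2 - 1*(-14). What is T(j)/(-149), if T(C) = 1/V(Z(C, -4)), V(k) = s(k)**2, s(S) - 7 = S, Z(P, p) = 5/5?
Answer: -1/9536 ≈ -0.00010487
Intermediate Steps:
Z(P, p) = 1 (Z(P, p) = 5*(1/5) = 1)
s(S) = 7 + S
V(k) = (7 + k)**2
j = 12 (j = -2 + 14 = 12)
T(C) = 1/64 (T(C) = 1/((7 + 1)**2) = 1/(8**2) = 1/64)
T(j)/(-149) = (1/64)/(-149) = (1/64)*(-1/149) = -1/9536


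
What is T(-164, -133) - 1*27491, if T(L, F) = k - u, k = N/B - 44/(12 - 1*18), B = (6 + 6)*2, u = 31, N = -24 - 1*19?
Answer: -660395/24 ≈ -27516.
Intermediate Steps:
N = -43 (N = -24 - 19 = -43)
B = 24 (B = 12*2 = 24)
k = 133/24 (k = -43/24 - 44/(12 - 1*18) = -43*1/24 - 44/(12 - 18) = -43/24 - 44/(-6) = -43/24 - 44*(-1/6) = -43/24 + 22/3 = 133/24 ≈ 5.5417)
T(L, F) = -611/24 (T(L, F) = 133/24 - 1*31 = 133/24 - 31 = -611/24)
T(-164, -133) - 1*27491 = -611/24 - 1*27491 = -611/24 - 27491 = -660395/24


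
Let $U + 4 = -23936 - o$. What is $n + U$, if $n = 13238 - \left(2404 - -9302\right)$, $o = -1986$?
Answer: $-20422$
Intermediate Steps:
$U = -21954$ ($U = -4 - 21950 = -21954$)
$n = 1532$ ($n = 13238 - \left(2404 + 9302\right) = 13238 - 11706 = 1532$)
$n + U = 1532 - 21954 = -20422$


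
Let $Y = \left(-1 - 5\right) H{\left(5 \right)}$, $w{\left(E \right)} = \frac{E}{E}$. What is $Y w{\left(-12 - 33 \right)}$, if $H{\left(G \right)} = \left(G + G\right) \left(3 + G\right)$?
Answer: $-480$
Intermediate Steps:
$H{\left(G \right)} = 2 G \left(3 + G\right)$
$w{\left(E \right)} = 1$
$Y = -480$ ($Y = \left(-1 - 5\right) 2 \cdot 5 \left(3 + 5\right) = - 6 \cdot 2 \cdot 5 \cdot 8 = \left(-6\right) 80 = -480$)
$Y w{\left(-12 - 33 \right)} = \left(-480\right) 1 = -480$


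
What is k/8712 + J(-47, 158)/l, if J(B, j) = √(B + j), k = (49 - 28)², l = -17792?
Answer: 49/968 - √111/17792 ≈ 0.050028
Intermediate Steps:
k = 441 (k = 21² = 441)
k/8712 + J(-47, 158)/l = 441/8712 + √(-47 + 158)/(-17792) = 441*(1/8712) + √111*(-1/17792) = 49/968 - √111/17792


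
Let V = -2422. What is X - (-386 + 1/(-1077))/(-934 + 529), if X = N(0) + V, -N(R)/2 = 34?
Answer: -1086516373/436185 ≈ -2491.0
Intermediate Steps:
N(R) = -68 (N(R) = -2*34 = -68)
X = -2490 (X = -68 - 2422 = -2490)
X - (-386 + 1/(-1077))/(-934 + 529) = -2490 - (-386 + 1/(-1077))/(-934 + 529) = -2490 - (-386 - 1/1077)/(-405) = -2490 - (-415723)*(-1)/(1077*405) = -2490 - 1*415723/436185 = -2490 - 415723/436185 = -1086516373/436185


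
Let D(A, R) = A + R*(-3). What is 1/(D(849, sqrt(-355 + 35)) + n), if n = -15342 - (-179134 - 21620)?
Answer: 62087/11564387667 + 8*I*sqrt(5)/11564387667 ≈ 5.3688e-6 + 1.5469e-9*I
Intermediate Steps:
D(A, R) = A - 3*R
n = 185412 (n = -15342 - 1*(-200754) = -15342 + 200754 = 185412)
1/(D(849, sqrt(-355 + 35)) + n) = 1/((849 - 3*sqrt(-355 + 35)) + 185412) = 1/((849 - 24*I*sqrt(5)) + 185412) = 1/(186261 - 24*I*sqrt(5))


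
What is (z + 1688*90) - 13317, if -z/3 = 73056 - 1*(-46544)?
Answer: -220197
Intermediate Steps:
z = -358800 (z = -3*(73056 - 1*(-46544)) = -3*(73056 + 46544) = -3*119600 = -358800)
(z + 1688*90) - 13317 = (-358800 + 1688*90) - 13317 = (-358800 + 151920) - 13317 = -206880 - 13317 = -220197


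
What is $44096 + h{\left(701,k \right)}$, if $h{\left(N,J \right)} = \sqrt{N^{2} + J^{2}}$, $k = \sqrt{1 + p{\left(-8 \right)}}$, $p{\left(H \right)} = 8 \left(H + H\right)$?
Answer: $44096 + 21 \sqrt{1114} \approx 44797.0$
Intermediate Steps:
$p{\left(H \right)} = 16 H$ ($p{\left(H \right)} = 8 \cdot 2 H = 16 H$)
$k = i \sqrt{127}$ ($k = \sqrt{1 + 16 \left(-8\right)} = \sqrt{1 - 128} = \sqrt{-127} = i \sqrt{127} \approx 11.269 i$)
$h{\left(N,J \right)} = \sqrt{J^{2} + N^{2}}$
$44096 + h{\left(701,k \right)} = 44096 + \sqrt{\left(i \sqrt{127}\right)^{2} + 701^{2}} = 44096 + \sqrt{-127 + 491401} = 44096 + \sqrt{491274} = 44096 + 21 \sqrt{1114}$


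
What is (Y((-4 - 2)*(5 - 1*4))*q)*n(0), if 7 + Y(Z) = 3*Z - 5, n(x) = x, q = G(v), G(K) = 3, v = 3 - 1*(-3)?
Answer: 0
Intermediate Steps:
v = 6 (v = 3 + 3 = 6)
q = 3
Y(Z) = -12 + 3*Z (Y(Z) = -7 + (3*Z - 5) = -7 + (-5 + 3*Z) = -12 + 3*Z)
(Y((-4 - 2)*(5 - 1*4))*q)*n(0) = ((-12 + 3*((-4 - 2)*(5 - 1*4)))*3)*0 = ((-12 + 3*(-6*(5 - 4)))*3)*0 = ((-12 + 3*(-6*1))*3)*0 = ((-12 + 3*(-6))*3)*0 = ((-12 - 18)*3)*0 = -30*3*0 = -90*0 = 0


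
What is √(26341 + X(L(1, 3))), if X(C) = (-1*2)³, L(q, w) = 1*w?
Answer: √26333 ≈ 162.27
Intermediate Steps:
L(q, w) = w
X(C) = -8 (X(C) = (-2)³ = -8)
√(26341 + X(L(1, 3))) = √(26341 - 8) = √26333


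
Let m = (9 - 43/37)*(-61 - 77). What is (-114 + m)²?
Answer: 1957000644/1369 ≈ 1.4295e+6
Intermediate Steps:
m = -40020/37 (m = (9 - 43*1/37)*(-138) = (9 - 43/37)*(-138) = (290/37)*(-138) = -40020/37 ≈ -1081.6)
(-114 + m)² = (-114 - 40020/37)² = (-44238/37)² = 1957000644/1369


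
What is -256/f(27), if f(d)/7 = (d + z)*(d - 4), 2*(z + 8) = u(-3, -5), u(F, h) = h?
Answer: -512/5313 ≈ -0.096367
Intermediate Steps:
z = -21/2 (z = -8 + (½)*(-5) = -8 - 5/2 = -21/2 ≈ -10.500)
f(d) = 7*(-4 + d)*(-21/2 + d) (f(d) = 7*((d - 21/2)*(d - 4)) = 7*((-21/2 + d)*(-4 + d)) = 7*((-4 + d)*(-21/2 + d)) = 7*(-4 + d)*(-21/2 + d))
-256/f(27) = -256/(294 + 7*27² - 203/2*27) = -256/(294 + 7*729 - 5481/2) = -256/(294 + 5103 - 5481/2) = -256/5313/2 = -256*2/5313 = -512/5313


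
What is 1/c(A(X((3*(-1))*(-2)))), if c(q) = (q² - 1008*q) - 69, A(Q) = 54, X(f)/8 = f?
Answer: -1/51585 ≈ -1.9385e-5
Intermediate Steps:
X(f) = 8*f
c(q) = -69 + q² - 1008*q
1/c(A(X((3*(-1))*(-2)))) = 1/(-69 + 54² - 1008*54) = 1/(-69 + 2916 - 54432) = 1/(-51585) = -1/51585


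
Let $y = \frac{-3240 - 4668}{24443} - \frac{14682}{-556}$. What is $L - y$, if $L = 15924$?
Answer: $\frac{108028794657}{6795154} \approx 15898.0$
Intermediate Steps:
$y = \frac{177237639}{6795154}$ ($y = \left(-7908\right) \frac{1}{24443} - - \frac{7341}{278} = - \frac{7908}{24443} + \frac{7341}{278} = \frac{177237639}{6795154} \approx 26.083$)
$L - y = 15924 - \frac{177237639}{6795154} = \frac{108028794657}{6795154}$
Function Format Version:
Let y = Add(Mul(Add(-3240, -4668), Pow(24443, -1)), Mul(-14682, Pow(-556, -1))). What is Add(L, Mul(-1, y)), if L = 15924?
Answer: Rational(108028794657, 6795154) ≈ 15898.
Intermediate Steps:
y = Rational(177237639, 6795154) (y = Add(Mul(-7908, Rational(1, 24443)), Mul(-14682, Rational(-1, 556))) = Add(Rational(-7908, 24443), Rational(7341, 278)) = Rational(177237639, 6795154) ≈ 26.083)
Add(L, Mul(-1, y)) = Add(15924, Mul(-1, Rational(177237639, 6795154))) = Add(15924, Rational(-177237639, 6795154)) = Rational(108028794657, 6795154)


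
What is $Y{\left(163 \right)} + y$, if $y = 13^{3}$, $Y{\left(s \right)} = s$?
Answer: $2360$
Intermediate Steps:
$y = 2197$
$Y{\left(163 \right)} + y = 163 + 2197 = 2360$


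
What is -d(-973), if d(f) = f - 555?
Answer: 1528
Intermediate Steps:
d(f) = -555 + f
-d(-973) = -(-555 - 973) = -1*(-1528) = 1528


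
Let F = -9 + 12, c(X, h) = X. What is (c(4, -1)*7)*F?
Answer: 84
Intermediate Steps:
F = 3
(c(4, -1)*7)*F = (4*7)*3 = 28*3 = 84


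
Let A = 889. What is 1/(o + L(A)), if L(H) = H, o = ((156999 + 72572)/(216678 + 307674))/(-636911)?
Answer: 333965556672/296895379651837 ≈ 0.0011249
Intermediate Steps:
o = -229571/333965556672 (o = (229571/524352)*(-1/636911) = -229571/333965556672 ≈ -6.8741e-7)
1/(o + L(A)) = 1/(-229571/333965556672 + 889) = 1/(296895379651837/333965556672) = 333965556672/296895379651837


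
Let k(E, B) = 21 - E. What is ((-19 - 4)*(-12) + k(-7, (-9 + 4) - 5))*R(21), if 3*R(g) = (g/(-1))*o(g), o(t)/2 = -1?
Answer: 4256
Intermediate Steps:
o(t) = -2 (o(t) = 2*(-1) = -2)
R(g) = 2*g/3 (R(g) = ((g/(-1))*(-2))/3 = ((g*(-1))*(-2))/3 = (-g*(-2))/3 = (2*g)/3 = 2*g/3)
((-19 - 4)*(-12) + k(-7, (-9 + 4) - 5))*R(21) = ((-19 - 4)*(-12) + (21 - 1*(-7)))*((⅔)*21) = (-23*(-12) + (21 + 7))*14 = (276 + 28)*14 = 304*14 = 4256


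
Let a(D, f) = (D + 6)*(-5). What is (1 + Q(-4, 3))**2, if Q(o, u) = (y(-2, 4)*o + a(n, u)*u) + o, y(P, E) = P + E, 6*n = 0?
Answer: 10201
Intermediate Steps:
n = 0 (n = (1/6)*0 = 0)
a(D, f) = -30 - 5*D (a(D, f) = (6 + D)*(-5) = -30 - 5*D)
y(P, E) = E + P
Q(o, u) = -30*u + 3*o (Q(o, u) = ((4 - 2)*o + (-30 - 5*0)*u) + o = (2*o + (-30 + 0)*u) + o = (2*o - 30*u) + o = (-30*u + 2*o) + o = -30*u + 3*o)
(1 + Q(-4, 3))**2 = (1 + (-30*3 + 3*(-4)))**2 = (1 + (-90 - 12))**2 = (1 - 102)**2 = (-101)**2 = 10201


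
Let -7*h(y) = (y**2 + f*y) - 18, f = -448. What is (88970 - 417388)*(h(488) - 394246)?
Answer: 130392455376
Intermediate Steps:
h(y) = 18/7 + 64*y - y**2/7 (h(y) = -((y**2 - 448*y) - 18)/7 = -(-18 + y**2 - 448*y)/7 = 18/7 + 64*y - y**2/7)
(88970 - 417388)*(h(488) - 394246) = (88970 - 417388)*((18/7 + 64*488 - 1/7*488**2) - 394246) = -328418*((18/7 + 31232 - 1/7*238144) - 394246) = -328418*((18/7 + 31232 - 238144/7) - 394246) = -328418*(-2786 - 394246) = -328418*(-397032) = 130392455376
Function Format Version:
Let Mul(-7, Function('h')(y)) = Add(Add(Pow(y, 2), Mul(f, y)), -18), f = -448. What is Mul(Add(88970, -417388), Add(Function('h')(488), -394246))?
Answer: 130392455376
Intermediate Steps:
Function('h')(y) = Add(Rational(18, 7), Mul(64, y), Mul(Rational(-1, 7), Pow(y, 2))) (Function('h')(y) = Mul(Rational(-1, 7), Add(Add(Pow(y, 2), Mul(-448, y)), -18)) = Mul(Rational(-1, 7), Add(-18, Pow(y, 2), Mul(-448, y))) = Add(Rational(18, 7), Mul(64, y), Mul(Rational(-1, 7), Pow(y, 2))))
Mul(Add(88970, -417388), Add(Function('h')(488), -394246)) = Mul(Add(88970, -417388), Add(Add(Rational(18, 7), Mul(64, 488), Mul(Rational(-1, 7), Pow(488, 2))), -394246)) = Mul(-328418, Add(Add(Rational(18, 7), 31232, Mul(Rational(-1, 7), 238144)), -394246)) = Mul(-328418, Add(Add(Rational(18, 7), 31232, Rational(-238144, 7)), -394246)) = Mul(-328418, Add(-2786, -394246)) = Mul(-328418, -397032) = 130392455376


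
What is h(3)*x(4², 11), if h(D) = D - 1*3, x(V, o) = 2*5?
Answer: 0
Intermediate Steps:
x(V, o) = 10
h(D) = -3 + D (h(D) = D - 3 = -3 + D)
h(3)*x(4², 11) = (-3 + 3)*10 = 0*10 = 0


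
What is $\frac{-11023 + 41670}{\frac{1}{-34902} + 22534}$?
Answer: $\frac{1069641594}{786481667} \approx 1.36$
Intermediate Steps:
$\frac{-11023 + 41670}{\frac{1}{-34902} + 22534} = \frac{30647}{- \frac{1}{34902} + 22534} = \frac{30647}{\frac{786481667}{34902}} = 30647 \cdot \frac{34902}{786481667} = \frac{1069641594}{786481667}$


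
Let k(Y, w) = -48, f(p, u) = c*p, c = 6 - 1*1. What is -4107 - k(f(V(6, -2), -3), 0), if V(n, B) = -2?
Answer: -4059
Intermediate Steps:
c = 5 (c = 6 - 1 = 5)
f(p, u) = 5*p
-4107 - k(f(V(6, -2), -3), 0) = -4107 - 1*(-48) = -4107 + 48 = -4059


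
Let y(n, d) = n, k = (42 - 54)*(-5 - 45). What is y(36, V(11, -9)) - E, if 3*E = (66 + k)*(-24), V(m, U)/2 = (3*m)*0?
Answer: 5364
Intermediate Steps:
V(m, U) = 0 (V(m, U) = 2*((3*m)*0) = 2*0 = 0)
k = 600 (k = -12*(-50) = 600)
E = -5328 (E = ((66 + 600)*(-24))/3 = (666*(-24))/3 = (⅓)*(-15984) = -5328)
y(36, V(11, -9)) - E = 36 - 1*(-5328) = 36 + 5328 = 5364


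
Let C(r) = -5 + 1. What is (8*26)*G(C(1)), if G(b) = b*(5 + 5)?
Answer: -8320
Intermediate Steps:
C(r) = -4
G(b) = 10*b (G(b) = b*10 = 10*b)
(8*26)*G(C(1)) = (8*26)*(10*(-4)) = 208*(-40) = -8320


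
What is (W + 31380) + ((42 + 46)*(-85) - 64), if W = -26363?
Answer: -2527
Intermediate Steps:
(W + 31380) + ((42 + 46)*(-85) - 64) = (-26363 + 31380) + ((42 + 46)*(-85) - 64) = 5017 + (88*(-85) - 64) = 5017 + (-7480 - 64) = 5017 - 7544 = -2527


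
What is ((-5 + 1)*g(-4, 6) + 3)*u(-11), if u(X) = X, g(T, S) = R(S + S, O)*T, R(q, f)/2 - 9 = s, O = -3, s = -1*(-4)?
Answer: -4609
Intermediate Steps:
s = 4
R(q, f) = 26 (R(q, f) = 18 + 2*4 = 18 + 8 = 26)
g(T, S) = 26*T
((-5 + 1)*g(-4, 6) + 3)*u(-11) = ((-5 + 1)*(26*(-4)) + 3)*(-11) = (-4*(-104) + 3)*(-11) = (416 + 3)*(-11) = 419*(-11) = -4609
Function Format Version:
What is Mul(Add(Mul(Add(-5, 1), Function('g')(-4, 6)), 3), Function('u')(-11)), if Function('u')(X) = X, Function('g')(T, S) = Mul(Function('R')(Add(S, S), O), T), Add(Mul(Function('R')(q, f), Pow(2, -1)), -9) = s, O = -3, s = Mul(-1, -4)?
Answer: -4609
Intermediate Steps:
s = 4
Function('R')(q, f) = 26 (Function('R')(q, f) = Add(18, Mul(2, 4)) = Add(18, 8) = 26)
Function('g')(T, S) = Mul(26, T)
Mul(Add(Mul(Add(-5, 1), Function('g')(-4, 6)), 3), Function('u')(-11)) = Mul(Add(Mul(Add(-5, 1), Mul(26, -4)), 3), -11) = Mul(Add(Mul(-4, -104), 3), -11) = Mul(Add(416, 3), -11) = Mul(419, -11) = -4609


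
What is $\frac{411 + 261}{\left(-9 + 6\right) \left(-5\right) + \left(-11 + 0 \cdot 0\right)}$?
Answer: $168$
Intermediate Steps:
$\frac{411 + 261}{\left(-9 + 6\right) \left(-5\right) + \left(-11 + 0 \cdot 0\right)} = \frac{672}{\left(-3\right) \left(-5\right) + \left(-11 + 0\right)} = \frac{672}{15 - 11} = \frac{672}{4} = 672 \cdot \frac{1}{4} = 168$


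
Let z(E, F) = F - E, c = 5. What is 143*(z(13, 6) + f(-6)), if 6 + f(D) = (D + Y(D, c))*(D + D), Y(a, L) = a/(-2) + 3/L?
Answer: 11297/5 ≈ 2259.4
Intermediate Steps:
Y(a, L) = 3/L - a/2 (Y(a, L) = a*(-½) + 3/L = -a/2 + 3/L = 3/L - a/2)
f(D) = -6 + 2*D*(⅗ + D/2) (f(D) = -6 + (D + (3/5 - D/2))*(D + D) = -6 + (D + (3*(⅕) - D/2))*(2*D) = -6 + (D + (⅗ - D/2))*(2*D) = -6 + (⅗ + D/2)*(2*D) = -6 + 2*D*(⅗ + D/2))
143*(z(13, 6) + f(-6)) = 143*((6 - 1*13) + (-6 + (-6)² + (6/5)*(-6))) = 143*((6 - 13) + (-6 + 36 - 36/5)) = 143*(-7 + 114/5) = 143*(79/5) = 11297/5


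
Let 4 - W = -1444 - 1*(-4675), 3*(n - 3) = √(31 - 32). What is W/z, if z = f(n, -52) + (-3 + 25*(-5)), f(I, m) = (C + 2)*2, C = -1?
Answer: 461/18 ≈ 25.611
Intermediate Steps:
n = 3 + I/3 (n = 3 + √(31 - 32)/3 = 3 + √(-1)/3 = 3 + I/3 ≈ 3.0 + 0.33333*I)
f(I, m) = 2 (f(I, m) = (-1 + 2)*2 = 1*2 = 2)
W = -3227 (W = 4 - (-1444 - 1*(-4675)) = 4 - (-1444 + 4675) = 4 - 1*3231 = 4 - 3231 = -3227)
z = -126 (z = 2 + (-3 + 25*(-5)) = 2 + (-3 - 125) = 2 - 128 = -126)
W/z = -3227/(-126) = -3227*(-1/126) = 461/18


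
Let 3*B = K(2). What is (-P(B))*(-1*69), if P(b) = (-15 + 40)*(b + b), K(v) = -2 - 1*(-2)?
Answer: 0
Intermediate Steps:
K(v) = 0 (K(v) = -2 + 2 = 0)
B = 0 (B = (⅓)*0 = 0)
P(b) = 50*b (P(b) = 25*(2*b) = 50*b)
(-P(B))*(-1*69) = (-50*0)*(-1*69) = -1*0*(-69) = 0*(-69) = 0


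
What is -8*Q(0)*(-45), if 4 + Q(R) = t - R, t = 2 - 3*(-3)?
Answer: 2520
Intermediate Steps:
t = 11 (t = 2 + 9 = 11)
Q(R) = 7 - R (Q(R) = -4 + (11 - R) = 7 - R)
-8*Q(0)*(-45) = -8*(7 - 1*0)*(-45) = -8*(7 + 0)*(-45) = -8*7*(-45) = -56*(-45) = 2520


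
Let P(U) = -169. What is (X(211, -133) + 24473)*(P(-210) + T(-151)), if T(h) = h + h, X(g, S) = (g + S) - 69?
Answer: -11531022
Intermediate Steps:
X(g, S) = -69 + S + g (X(g, S) = (S + g) - 69 = -69 + S + g)
T(h) = 2*h
(X(211, -133) + 24473)*(P(-210) + T(-151)) = ((-69 - 133 + 211) + 24473)*(-169 + 2*(-151)) = (9 + 24473)*(-169 - 302) = 24482*(-471) = -11531022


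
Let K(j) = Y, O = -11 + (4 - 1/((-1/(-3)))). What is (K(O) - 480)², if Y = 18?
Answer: 213444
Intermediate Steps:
O = -10 (O = -11 + (4 - 1/((-1*(-⅓)))) = -11 + (4 - 1/⅓) = -11 + (4 - 1*3) = -11 + (4 - 3) = -11 + 1 = -10)
K(j) = 18
(K(O) - 480)² = (18 - 480)² = (-462)² = 213444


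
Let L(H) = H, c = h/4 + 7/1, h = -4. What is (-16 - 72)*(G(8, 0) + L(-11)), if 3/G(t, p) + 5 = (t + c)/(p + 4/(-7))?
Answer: 57640/59 ≈ 976.95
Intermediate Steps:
c = 6 (c = -4/4 + 7/1 = -4*1/4 + 7*1 = -1 + 7 = 6)
G(t, p) = 3/(-5 + (6 + t)/(-4/7 + p)) (G(t, p) = 3/(-5 + (t + 6)/(p + 4/(-7))) = 3/(-5 + (6 + t)/(p + 4*(-1/7))) = 3/(-5 + (6 + t)/(p - 4/7)) = 3/(-5 + (6 + t)/(-4/7 + p)))
(-16 - 72)*(G(8, 0) + L(-11)) = (-16 - 72)*(3*(-4 + 7*0)/(62 - 35*0 + 7*8) - 11) = -88*(3*(-4 + 0)/(62 + 0 + 56) - 11) = -88*(3*(-4)/118 - 11) = -88*(3*(1/118)*(-4) - 11) = -88*(-6/59 - 11) = -88*(-655/59) = 57640/59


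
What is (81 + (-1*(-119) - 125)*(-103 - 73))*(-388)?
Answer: -441156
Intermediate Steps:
(81 + (-1*(-119) - 125)*(-103 - 73))*(-388) = (81 + (119 - 125)*(-176))*(-388) = (81 - 6*(-176))*(-388) = (81 + 1056)*(-388) = 1137*(-388) = -441156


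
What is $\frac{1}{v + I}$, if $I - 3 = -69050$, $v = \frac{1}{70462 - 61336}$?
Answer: $- \frac{9126}{630122921} \approx -1.4483 \cdot 10^{-5}$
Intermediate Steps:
$v = \frac{1}{9126}$ ($v = \frac{1}{70462 - 61336} = \frac{1}{9126} \approx 0.00010958$)
$I = -69047$ ($I = 3 - 69050 = -69047$)
$\frac{1}{v + I} = \frac{1}{\frac{1}{9126} - 69047} = \frac{1}{- \frac{630122921}{9126}} = - \frac{9126}{630122921}$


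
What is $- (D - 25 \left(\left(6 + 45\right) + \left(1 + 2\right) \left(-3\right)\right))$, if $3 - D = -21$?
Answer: $1026$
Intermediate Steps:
$D = 24$ ($D = 3 - -21 = 3 + 21 = 24$)
$- (D - 25 \left(\left(6 + 45\right) + \left(1 + 2\right) \left(-3\right)\right)) = - (24 - 25 \left(\left(6 + 45\right) + \left(1 + 2\right) \left(-3\right)\right)) = - (24 - 25 \left(51 + 3 \left(-3\right)\right)) = - (24 - 25 \left(51 - 9\right)) = - (24 - 1050) = \left(-1\right) \left(-1026\right) = 1026$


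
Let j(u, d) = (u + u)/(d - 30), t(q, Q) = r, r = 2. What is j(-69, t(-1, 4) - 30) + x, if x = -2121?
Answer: -61440/29 ≈ -2118.6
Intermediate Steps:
t(q, Q) = 2
j(u, d) = 2*u/(-30 + d) (j(u, d) = (2*u)/(-30 + d) = 2*u/(-30 + d))
j(-69, t(-1, 4) - 30) + x = 2*(-69)/(-30 + (2 - 30)) - 2121 = 2*(-69)/(-30 - 28) - 2121 = 2*(-69)/(-58) - 2121 = 2*(-69)*(-1/58) - 2121 = 69/29 - 2121 = -61440/29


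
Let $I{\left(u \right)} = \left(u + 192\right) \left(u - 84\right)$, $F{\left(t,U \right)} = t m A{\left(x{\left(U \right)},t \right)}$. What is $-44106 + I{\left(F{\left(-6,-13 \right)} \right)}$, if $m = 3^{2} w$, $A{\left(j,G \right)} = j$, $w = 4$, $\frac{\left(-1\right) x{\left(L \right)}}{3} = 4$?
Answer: $6938166$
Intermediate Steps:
$x{\left(L \right)} = -12$ ($x{\left(L \right)} = \left(-3\right) 4 = -12$)
$m = 36$ ($m = 3^{2} \cdot 4 = 9 \cdot 4 = 36$)
$F{\left(t,U \right)} = - 432 t$ ($F{\left(t,U \right)} = t 36 \left(-12\right) = 36 t \left(-12\right) = - 432 t$)
$I{\left(u \right)} = \left(-84 + u\right) \left(192 + u\right)$ ($I{\left(u \right)} = \left(192 + u\right) \left(-84 + u\right) = \left(-84 + u\right) \left(192 + u\right)$)
$-44106 + I{\left(F{\left(-6,-13 \right)} \right)} = -44106 + \left(-16128 + \left(\left(-432\right) \left(-6\right)\right)^{2} + 108 \left(\left(-432\right) \left(-6\right)\right)\right) = -44106 + \left(-16128 + 2592^{2} + 108 \cdot 2592\right) = -44106 + \left(-16128 + 6718464 + 279936\right) = -44106 + 6982272 = 6938166$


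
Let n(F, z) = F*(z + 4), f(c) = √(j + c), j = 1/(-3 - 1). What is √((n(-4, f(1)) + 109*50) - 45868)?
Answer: √(-40434 - 2*√3) ≈ 201.09*I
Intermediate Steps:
j = -¼ (j = 1/(-4) = -¼ ≈ -0.25000)
f(c) = √(-¼ + c)
n(F, z) = F*(4 + z)
√((n(-4, f(1)) + 109*50) - 45868) = √((-4*(4 + √(-1 + 4*1)/2) + 109*50) - 45868) = √((-4*(4 + √(-1 + 4)/2) + 5450) - 45868) = √((-4*(4 + √3/2) + 5450) - 45868) = √(((-16 - 2*√3) + 5450) - 45868) = √((5434 - 2*√3) - 45868) = √(-40434 - 2*√3)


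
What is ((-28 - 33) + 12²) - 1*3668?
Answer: -3585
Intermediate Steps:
((-28 - 33) + 12²) - 1*3668 = (-61 + 144) - 3668 = 83 - 3668 = -3585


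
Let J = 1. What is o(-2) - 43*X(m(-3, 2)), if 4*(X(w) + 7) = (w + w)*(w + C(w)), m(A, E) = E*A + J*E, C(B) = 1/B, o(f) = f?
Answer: -133/2 ≈ -66.500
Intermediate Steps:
m(A, E) = E + A*E (m(A, E) = E*A + 1*E = A*E + E = E + A*E)
X(w) = -7 + w*(w + 1/w)/2 (X(w) = -7 + ((w + w)*(w + 1/w))/4 = -7 + ((2*w)*(w + 1/w))/4 = -7 + (2*w*(w + 1/w))/4 = -7 + w*(w + 1/w)/2)
o(-2) - 43*X(m(-3, 2)) = -2 - 43*(-13/2 + (2*(1 - 3))²/2) = -2 - 43*(-13/2 + (2*(-2))²/2) = -2 - 43*(-13/2 + (½)*(-4)²) = -2 - 43*(-13/2 + (½)*16) = -2 - 43*(-13/2 + 8) = -2 - 43*3/2 = -2 - 129/2 = -133/2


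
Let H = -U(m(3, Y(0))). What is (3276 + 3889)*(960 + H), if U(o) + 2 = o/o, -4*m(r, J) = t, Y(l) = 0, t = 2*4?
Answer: 6885565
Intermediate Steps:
t = 8
m(r, J) = -2 (m(r, J) = -1/4*8 = -2)
U(o) = -1 (U(o) = -2 + o/o = -2 + 1 = -1)
H = 1 (H = -1*(-1) = 1)
(3276 + 3889)*(960 + H) = (3276 + 3889)*(960 + 1) = 7165*961 = 6885565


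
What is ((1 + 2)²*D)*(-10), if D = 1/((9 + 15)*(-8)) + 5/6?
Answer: -2385/32 ≈ -74.531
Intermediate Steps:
D = 53/64 (D = -⅛/24 + 5*(⅙) = (1/24)*(-⅛) + ⅚ = -1/192 + ⅚ = 53/64 ≈ 0.82813)
((1 + 2)²*D)*(-10) = ((1 + 2)²*(53/64))*(-10) = (3²*(53/64))*(-10) = (9*(53/64))*(-10) = (477/64)*(-10) = -2385/32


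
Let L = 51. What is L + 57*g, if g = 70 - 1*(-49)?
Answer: 6834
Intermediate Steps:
g = 119 (g = 70 + 49 = 119)
L + 57*g = 51 + 57*119 = 51 + 6783 = 6834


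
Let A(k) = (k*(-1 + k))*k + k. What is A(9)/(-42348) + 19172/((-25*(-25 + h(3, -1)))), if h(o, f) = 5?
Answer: 67630613/1764500 ≈ 38.328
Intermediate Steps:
A(k) = k + k**2*(-1 + k) (A(k) = k**2*(-1 + k) + k = k + k**2*(-1 + k))
A(9)/(-42348) + 19172/((-25*(-25 + h(3, -1)))) = (9*(1 + 9**2 - 1*9))/(-42348) + 19172/((-25*(-25 + 5))) = (9*(1 + 81 - 9))*(-1/42348) + 19172/((-25*(-20))) = (9*73)*(-1/42348) + 19172/500 = 657*(-1/42348) + 19172*(1/500) = -219/14116 + 4793/125 = 67630613/1764500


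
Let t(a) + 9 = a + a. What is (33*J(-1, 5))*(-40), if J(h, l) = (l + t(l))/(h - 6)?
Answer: 7920/7 ≈ 1131.4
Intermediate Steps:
t(a) = -9 + 2*a (t(a) = -9 + (a + a) = -9 + 2*a)
J(h, l) = (-9 + 3*l)/(-6 + h) (J(h, l) = (l + (-9 + 2*l))/(h - 6) = (-9 + 3*l)/(-6 + h))
(33*J(-1, 5))*(-40) = (33*(3*(-3 + 5)/(-6 - 1)))*(-40) = (33*(3*2/(-7)))*(-40) = (33*(3*(-1/7)*2))*(-40) = (33*(-6/7))*(-40) = -198/7*(-40) = 7920/7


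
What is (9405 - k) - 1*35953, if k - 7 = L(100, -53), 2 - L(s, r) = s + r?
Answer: -26510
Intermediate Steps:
L(s, r) = 2 - r - s (L(s, r) = 2 - (s + r) = 2 - (r + s) = 2 + (-r - s) = 2 - r - s)
k = -38 (k = 7 + (2 - 1*(-53) - 1*100) = 7 + (2 + 53 - 100) = 7 - 45 = -38)
(9405 - k) - 1*35953 = (9405 - 1*(-38)) - 1*35953 = (9405 + 38) - 35953 = 9443 - 35953 = -26510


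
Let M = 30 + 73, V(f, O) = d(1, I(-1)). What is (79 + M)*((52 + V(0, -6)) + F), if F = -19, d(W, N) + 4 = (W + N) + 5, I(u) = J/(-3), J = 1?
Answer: 18928/3 ≈ 6309.3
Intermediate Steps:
I(u) = -⅓ (I(u) = 1/(-3) = 1*(-⅓) = -⅓)
d(W, N) = 1 + N + W (d(W, N) = -4 + ((W + N) + 5) = -4 + ((N + W) + 5) = -4 + (5 + N + W) = 1 + N + W)
V(f, O) = 5/3 (V(f, O) = 1 - ⅓ + 1 = 5/3)
M = 103
(79 + M)*((52 + V(0, -6)) + F) = (79 + 103)*((52 + 5/3) - 19) = 182*(161/3 - 19) = 182*(104/3) = 18928/3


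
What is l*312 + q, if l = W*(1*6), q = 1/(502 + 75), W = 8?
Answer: 8641153/577 ≈ 14976.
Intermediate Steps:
q = 1/577 ≈ 0.0017331
l = 48 (l = 8*(1*6) = 8*6 = 48)
l*312 + q = 48*312 + 1/577 = 14976 + 1/577 = 8641153/577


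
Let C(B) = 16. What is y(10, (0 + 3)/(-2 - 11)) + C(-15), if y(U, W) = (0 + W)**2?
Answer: 2713/169 ≈ 16.053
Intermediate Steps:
y(U, W) = W**2
y(10, (0 + 3)/(-2 - 11)) + C(-15) = ((0 + 3)/(-2 - 11))**2 + 16 = (3/(-13))**2 + 16 = (3*(-1/13))**2 + 16 = (-3/13)**2 + 16 = 9/169 + 16 = 2713/169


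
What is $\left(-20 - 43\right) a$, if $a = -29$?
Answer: $1827$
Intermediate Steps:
$\left(-20 - 43\right) a = \left(-20 - 43\right) \left(-29\right) = \left(-63\right) \left(-29\right) = 1827$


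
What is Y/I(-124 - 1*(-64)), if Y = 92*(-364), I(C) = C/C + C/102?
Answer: -81328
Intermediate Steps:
I(C) = 1 + C/102 (I(C) = 1 + C*(1/102) = 1 + C/102)
Y = -33488
Y/I(-124 - 1*(-64)) = -33488/(1 + (-124 - 1*(-64))/102) = -33488/(1 + (-124 + 64)/102) = -33488/(1 + (1/102)*(-60)) = -33488/(1 - 10/17) = -33488/7/17 = -33488*17/7 = -81328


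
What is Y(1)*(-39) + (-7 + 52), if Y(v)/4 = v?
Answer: -111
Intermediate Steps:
Y(v) = 4*v
Y(1)*(-39) + (-7 + 52) = (4*1)*(-39) + (-7 + 52) = 4*(-39) + 45 = -156 + 45 = -111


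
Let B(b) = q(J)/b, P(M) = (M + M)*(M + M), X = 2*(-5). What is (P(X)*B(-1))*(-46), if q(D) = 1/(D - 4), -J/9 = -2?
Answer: 9200/7 ≈ 1314.3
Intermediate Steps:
J = 18 (J = -9*(-2) = 18)
X = -10
q(D) = 1/(-4 + D)
P(M) = 4*M² (P(M) = (2*M)*(2*M) = 4*M²)
B(b) = 1/(14*b) (B(b) = 1/((-4 + 18)*b) = 1/(14*b))
(P(X)*B(-1))*(-46) = ((4*(-10)²)*((1/14)/(-1)))*(-46) = ((4*100)*((1/14)*(-1)))*(-46) = (400*(-1/14))*(-46) = -200/7*(-46) = 9200/7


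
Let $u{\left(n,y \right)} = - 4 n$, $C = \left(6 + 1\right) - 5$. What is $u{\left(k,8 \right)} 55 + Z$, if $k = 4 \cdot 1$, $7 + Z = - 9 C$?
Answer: $-905$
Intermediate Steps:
$C = 2$ ($C = 7 - 5 = 2$)
$Z = -25$ ($Z = -7 - 18 = -25$)
$k = 4$
$u{\left(k,8 \right)} 55 + Z = \left(-4\right) 4 \cdot 55 - 25 = \left(-16\right) 55 - 25 = -880 - 25 = -905$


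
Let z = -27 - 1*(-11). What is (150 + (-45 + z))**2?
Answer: 7921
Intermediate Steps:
z = -16 (z = -27 + 11 = -16)
(150 + (-45 + z))**2 = (150 + (-45 - 16))**2 = (150 - 61)**2 = 89**2 = 7921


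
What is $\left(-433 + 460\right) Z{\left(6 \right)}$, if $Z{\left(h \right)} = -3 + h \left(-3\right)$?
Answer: $-567$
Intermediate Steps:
$Z{\left(h \right)} = -3 - 3 h$
$\left(-433 + 460\right) Z{\left(6 \right)} = \left(-433 + 460\right) \left(-3 - 18\right) = 27 \left(-3 - 18\right) = 27 \left(-21\right) = -567$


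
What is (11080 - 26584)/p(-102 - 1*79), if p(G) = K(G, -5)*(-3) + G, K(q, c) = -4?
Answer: 15504/169 ≈ 91.740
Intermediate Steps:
p(G) = 12 + G (p(G) = -4*(-3) + G = 12 + G)
(11080 - 26584)/p(-102 - 1*79) = (11080 - 26584)/(12 + (-102 - 1*79)) = -15504/(12 + (-102 - 79)) = -15504/(12 - 181) = -15504/(-169) = -15504*(-1/169) = 15504/169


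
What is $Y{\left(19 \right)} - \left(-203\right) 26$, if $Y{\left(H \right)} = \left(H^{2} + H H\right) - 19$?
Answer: $5981$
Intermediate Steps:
$Y{\left(H \right)} = -19 + 2 H^{2}$ ($Y{\left(H \right)} = \left(H^{2} + H^{2}\right) - 19 = 2 H^{2} - 19 = -19 + 2 H^{2}$)
$Y{\left(19 \right)} - \left(-203\right) 26 = \left(-19 + 2 \cdot 19^{2}\right) - \left(-203\right) 26 = \left(-19 + 2 \cdot 361\right) - -5278 = \left(-19 + 722\right) + 5278 = 703 + 5278 = 5981$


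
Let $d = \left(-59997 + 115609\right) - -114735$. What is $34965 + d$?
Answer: $205312$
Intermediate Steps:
$d = 170347$ ($d = 55612 + 114735 = 170347$)
$34965 + d = 34965 + 170347 = 205312$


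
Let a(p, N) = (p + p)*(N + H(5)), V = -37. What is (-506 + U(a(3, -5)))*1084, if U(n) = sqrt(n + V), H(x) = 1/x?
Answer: -548504 + 1084*I*sqrt(1645)/5 ≈ -5.485e+5 + 8793.1*I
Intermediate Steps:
a(p, N) = 2*p*(1/5 + N) (a(p, N) = (p + p)*(N + 1/5) = (2*p)*(N + 1/5) = (2*p)*(1/5 + N) = 2*p*(1/5 + N))
U(n) = sqrt(-37 + n) (U(n) = sqrt(n - 37) = sqrt(-37 + n))
(-506 + U(a(3, -5)))*1084 = (-506 + sqrt(-37 + (2/5)*3*(1 + 5*(-5))))*1084 = (-506 + sqrt(-37 + (2/5)*3*(1 - 25)))*1084 = (-506 + sqrt(-37 + (2/5)*3*(-24)))*1084 = (-506 + sqrt(-37 - 144/5))*1084 = (-506 + sqrt(-329/5))*1084 = (-506 + I*sqrt(1645)/5)*1084 = -548504 + 1084*I*sqrt(1645)/5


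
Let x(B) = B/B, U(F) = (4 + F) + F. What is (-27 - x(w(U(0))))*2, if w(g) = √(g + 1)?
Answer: -56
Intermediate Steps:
U(F) = 4 + 2*F
w(g) = √(1 + g)
x(B) = 1
(-27 - x(w(U(0))))*2 = (-27 - 1*1)*2 = (-27 - 1)*2 = -28*2 = -56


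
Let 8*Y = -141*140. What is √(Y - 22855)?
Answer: I*√101290/2 ≈ 159.13*I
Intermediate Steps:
Y = -4935/2 (Y = (-141*140)/8 = (⅛)*(-19740) = -4935/2 ≈ -2467.5)
√(Y - 22855) = √(-4935/2 - 22855) = √(-50645/2) = I*√101290/2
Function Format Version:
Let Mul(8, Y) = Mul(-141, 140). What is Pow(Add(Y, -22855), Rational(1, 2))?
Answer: Mul(Rational(1, 2), I, Pow(101290, Rational(1, 2))) ≈ Mul(159.13, I)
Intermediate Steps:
Y = Rational(-4935, 2) (Y = Mul(Rational(1, 8), Mul(-141, 140)) = Mul(Rational(1, 8), -19740) = Rational(-4935, 2) ≈ -2467.5)
Pow(Add(Y, -22855), Rational(1, 2)) = Pow(Add(Rational(-4935, 2), -22855), Rational(1, 2)) = Pow(Rational(-50645, 2), Rational(1, 2)) = Mul(Rational(1, 2), I, Pow(101290, Rational(1, 2)))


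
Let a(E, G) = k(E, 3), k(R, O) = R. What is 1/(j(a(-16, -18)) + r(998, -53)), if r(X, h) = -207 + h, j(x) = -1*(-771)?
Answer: 1/511 ≈ 0.0019569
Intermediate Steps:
a(E, G) = E
j(x) = 771
1/(j(a(-16, -18)) + r(998, -53)) = 1/(771 + (-207 - 53)) = 1/(771 - 260) = 1/511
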